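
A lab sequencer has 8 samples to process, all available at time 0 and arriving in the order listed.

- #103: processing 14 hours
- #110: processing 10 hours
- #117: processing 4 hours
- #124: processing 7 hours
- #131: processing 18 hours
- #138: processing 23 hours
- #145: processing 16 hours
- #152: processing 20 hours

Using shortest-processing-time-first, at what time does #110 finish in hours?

21

SPT (increasing processing time): #117 #124 #110 #103 #145 #131 #152 #138.
#117: 0→4
#124: 4→11
#110: 11→21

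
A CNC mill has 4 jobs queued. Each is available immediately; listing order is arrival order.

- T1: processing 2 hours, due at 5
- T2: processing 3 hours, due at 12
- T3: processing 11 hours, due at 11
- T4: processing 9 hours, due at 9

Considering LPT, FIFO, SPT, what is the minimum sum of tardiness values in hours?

LPT (decreasing processing time): T3 T4 T2 T1.
T3: 0→11, due 11, tardiness 0
T4: 11→20, due 9, tardiness 11
T2: 20→23, due 12, tardiness 11
T1: 23→25, due 5, tardiness 20
Sum = 0+11+11+20 = 42.
FIFO (arrival order): T1 T2 T3 T4.
T1: 0→2, due 5, tardiness 0
T2: 2→5, due 12, tardiness 0
T3: 5→16, due 11, tardiness 5
T4: 16→25, due 9, tardiness 16
Sum = 0+0+5+16 = 21.
SPT (increasing processing time): T1 T2 T4 T3.
T1: 0→2, due 5, tardiness 0
T2: 2→5, due 12, tardiness 0
T4: 5→14, due 9, tardiness 5
T3: 14→25, due 11, tardiness 14
Sum = 0+0+5+14 = 19.
LPT 42, FIFO 21, SPT 19 → minimum 19.

19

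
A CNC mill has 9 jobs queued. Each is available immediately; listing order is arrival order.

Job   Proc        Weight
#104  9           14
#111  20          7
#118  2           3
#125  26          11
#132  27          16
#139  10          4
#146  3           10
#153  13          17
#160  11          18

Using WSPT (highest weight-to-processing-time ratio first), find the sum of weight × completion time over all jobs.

4617

WSPT (decreasing weight/processing-time ratio): #146 #160 #104 #118 #153 #132 #125 #139 #111.
#146: finishes 3, weight 10, w·C = 30
#160: finishes 14, weight 18, w·C = 252
#104: finishes 23, weight 14, w·C = 322
#118: finishes 25, weight 3, w·C = 75
#153: finishes 38, weight 17, w·C = 646
#132: finishes 65, weight 16, w·C = 1040
#125: finishes 91, weight 11, w·C = 1001
#139: finishes 101, weight 4, w·C = 404
#111: finishes 121, weight 7, w·C = 847
Sum = 30+252+322+75+646+1040+1001+404+847 = 4617.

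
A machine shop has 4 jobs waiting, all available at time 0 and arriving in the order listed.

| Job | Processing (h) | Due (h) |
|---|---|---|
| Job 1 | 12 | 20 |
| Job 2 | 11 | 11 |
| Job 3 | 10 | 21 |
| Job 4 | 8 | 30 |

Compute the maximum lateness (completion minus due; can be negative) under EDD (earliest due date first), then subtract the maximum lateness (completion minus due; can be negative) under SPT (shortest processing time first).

EDD (increasing due date): Job 2 Job 1 Job 3 Job 4.
Job 2: 0→11, due 11, lateness 0
Job 1: 11→23, due 20, lateness 3
Job 3: 23→33, due 21, lateness 12
Job 4: 33→41, due 30, lateness 11
Maximum = 12.
SPT (increasing processing time): Job 4 Job 3 Job 2 Job 1.
Job 4: 0→8, due 30, lateness -22
Job 3: 8→18, due 21, lateness -3
Job 2: 18→29, due 11, lateness 18
Job 1: 29→41, due 20, lateness 21
Maximum = 21.
Difference = 12 − 21 = -9.

-9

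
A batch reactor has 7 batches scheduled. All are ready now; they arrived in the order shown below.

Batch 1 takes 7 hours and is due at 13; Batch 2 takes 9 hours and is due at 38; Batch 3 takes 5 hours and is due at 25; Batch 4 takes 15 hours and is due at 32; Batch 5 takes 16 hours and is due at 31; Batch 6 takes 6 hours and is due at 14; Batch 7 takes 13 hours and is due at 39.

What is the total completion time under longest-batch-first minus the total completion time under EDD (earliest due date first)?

91

LPT (decreasing processing time): Batch 5 Batch 4 Batch 7 Batch 2 Batch 1 Batch 6 Batch 3.
Batch 5: 0→16
Batch 4: 16→31
Batch 7: 31→44
Batch 2: 44→53
Batch 1: 53→60
Batch 6: 60→66
Batch 3: 66→71
Sum = 16+31+44+53+60+66+71 = 341.
EDD (increasing due date): Batch 1 Batch 6 Batch 3 Batch 5 Batch 4 Batch 2 Batch 7.
Batch 1: 0→7
Batch 6: 7→13
Batch 3: 13→18
Batch 5: 18→34
Batch 4: 34→49
Batch 2: 49→58
Batch 7: 58→71
Sum = 7+13+18+34+49+58+71 = 250.
Difference = 341 − 250 = 91.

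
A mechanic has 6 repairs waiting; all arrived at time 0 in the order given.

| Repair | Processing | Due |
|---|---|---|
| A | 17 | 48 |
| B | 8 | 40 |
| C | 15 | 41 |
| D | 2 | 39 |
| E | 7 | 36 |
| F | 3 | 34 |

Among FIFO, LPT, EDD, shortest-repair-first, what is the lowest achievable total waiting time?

74

FIFO (arrival order): A B C D E F.
A: waits 0, runs 0→17
B: waits 17, runs 17→25
C: waits 25, runs 25→40
D: waits 40, runs 40→42
E: waits 42, runs 42→49
F: waits 49, runs 49→52
Sum = 0+17+25+40+42+49 = 173.
LPT (decreasing processing time): A C B E F D.
A: waits 0, runs 0→17
C: waits 17, runs 17→32
B: waits 32, runs 32→40
E: waits 40, runs 40→47
F: waits 47, runs 47→50
D: waits 50, runs 50→52
Sum = 0+17+32+40+47+50 = 186.
EDD (increasing due date): F E D B C A.
F: waits 0, runs 0→3
E: waits 3, runs 3→10
D: waits 10, runs 10→12
B: waits 12, runs 12→20
C: waits 20, runs 20→35
A: waits 35, runs 35→52
Sum = 0+3+10+12+20+35 = 80.
SPT (increasing processing time): D F E B C A.
D: waits 0, runs 0→2
F: waits 2, runs 2→5
E: waits 5, runs 5→12
B: waits 12, runs 12→20
C: waits 20, runs 20→35
A: waits 35, runs 35→52
Sum = 0+2+5+12+20+35 = 74.
FIFO 173, LPT 186, EDD 80, SPT 74 → minimum 74.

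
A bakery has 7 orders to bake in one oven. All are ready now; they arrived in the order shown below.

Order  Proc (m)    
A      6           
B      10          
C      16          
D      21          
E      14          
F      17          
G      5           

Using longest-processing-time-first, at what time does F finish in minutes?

38

LPT (decreasing processing time): D F C E B A G.
D: 0→21
F: 21→38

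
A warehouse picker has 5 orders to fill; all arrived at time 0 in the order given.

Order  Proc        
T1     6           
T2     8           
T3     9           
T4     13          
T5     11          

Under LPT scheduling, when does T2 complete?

41

LPT (decreasing processing time): T4 T5 T3 T2 T1.
T4: 0→13
T5: 13→24
T3: 24→33
T2: 33→41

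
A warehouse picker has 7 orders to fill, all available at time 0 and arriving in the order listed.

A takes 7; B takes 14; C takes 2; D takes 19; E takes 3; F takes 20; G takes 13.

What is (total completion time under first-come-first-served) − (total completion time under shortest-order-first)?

FIFO (arrival order): A B C D E F G.
A: 0→7
B: 7→21
C: 21→23
D: 23→42
E: 42→45
F: 45→65
G: 65→78
Sum = 7+21+23+42+45+65+78 = 281.
SPT (increasing processing time): C E A G B D F.
C: 0→2
E: 2→5
A: 5→12
G: 12→25
B: 25→39
D: 39→58
F: 58→78
Sum = 2+5+12+25+39+58+78 = 219.
Difference = 281 − 219 = 62.

62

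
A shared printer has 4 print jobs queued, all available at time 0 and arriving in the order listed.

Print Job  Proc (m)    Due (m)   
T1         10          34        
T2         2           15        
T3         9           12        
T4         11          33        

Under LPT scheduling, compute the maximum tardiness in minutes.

LPT (decreasing processing time): T4 T1 T3 T2.
T4: 0→11, due 33, tardiness 0
T1: 11→21, due 34, tardiness 0
T3: 21→30, due 12, tardiness 18
T2: 30→32, due 15, tardiness 17
Maximum = 18.

18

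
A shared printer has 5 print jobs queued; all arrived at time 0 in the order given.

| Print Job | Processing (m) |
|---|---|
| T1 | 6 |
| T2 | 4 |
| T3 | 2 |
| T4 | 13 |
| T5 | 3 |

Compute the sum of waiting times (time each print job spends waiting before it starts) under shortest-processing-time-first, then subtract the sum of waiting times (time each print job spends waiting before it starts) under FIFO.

-22

SPT (increasing processing time): T3 T5 T2 T1 T4.
T3: waits 0, runs 0→2
T5: waits 2, runs 2→5
T2: waits 5, runs 5→9
T1: waits 9, runs 9→15
T4: waits 15, runs 15→28
Sum = 0+2+5+9+15 = 31.
FIFO (arrival order): T1 T2 T3 T4 T5.
T1: waits 0, runs 0→6
T2: waits 6, runs 6→10
T3: waits 10, runs 10→12
T4: waits 12, runs 12→25
T5: waits 25, runs 25→28
Sum = 0+6+10+12+25 = 53.
Difference = 31 − 53 = -22.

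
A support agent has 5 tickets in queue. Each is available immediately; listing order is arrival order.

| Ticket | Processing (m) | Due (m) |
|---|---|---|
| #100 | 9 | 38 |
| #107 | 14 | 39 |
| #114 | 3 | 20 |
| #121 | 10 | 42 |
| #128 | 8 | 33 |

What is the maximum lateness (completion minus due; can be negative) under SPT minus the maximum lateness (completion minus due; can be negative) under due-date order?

3

SPT (increasing processing time): #114 #128 #100 #121 #107.
#114: 0→3, due 20, lateness -17
#128: 3→11, due 33, lateness -22
#100: 11→20, due 38, lateness -18
#121: 20→30, due 42, lateness -12
#107: 30→44, due 39, lateness 5
Maximum = 5.
EDD (increasing due date): #114 #128 #100 #107 #121.
#114: 0→3, due 20, lateness -17
#128: 3→11, due 33, lateness -22
#100: 11→20, due 38, lateness -18
#107: 20→34, due 39, lateness -5
#121: 34→44, due 42, lateness 2
Maximum = 2.
Difference = 5 − 2 = 3.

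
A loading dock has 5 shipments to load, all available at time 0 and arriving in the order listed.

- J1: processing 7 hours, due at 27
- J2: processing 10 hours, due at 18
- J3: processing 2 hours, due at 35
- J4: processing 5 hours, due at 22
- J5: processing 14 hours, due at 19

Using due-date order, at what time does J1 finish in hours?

EDD (increasing due date): J2 J5 J4 J1 J3.
J2: 0→10
J5: 10→24
J4: 24→29
J1: 29→36

36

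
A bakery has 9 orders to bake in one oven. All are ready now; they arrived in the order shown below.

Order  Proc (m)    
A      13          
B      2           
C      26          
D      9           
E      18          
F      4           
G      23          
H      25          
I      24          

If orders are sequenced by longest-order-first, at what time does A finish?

LPT (decreasing processing time): C H I G E A D F B.
C: 0→26
H: 26→51
I: 51→75
G: 75→98
E: 98→116
A: 116→129

129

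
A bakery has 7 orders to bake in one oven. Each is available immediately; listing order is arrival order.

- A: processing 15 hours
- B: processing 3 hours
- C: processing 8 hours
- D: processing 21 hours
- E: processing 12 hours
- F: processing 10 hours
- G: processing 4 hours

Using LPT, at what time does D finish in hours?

LPT (decreasing processing time): D A E F C G B.
D: 0→21

21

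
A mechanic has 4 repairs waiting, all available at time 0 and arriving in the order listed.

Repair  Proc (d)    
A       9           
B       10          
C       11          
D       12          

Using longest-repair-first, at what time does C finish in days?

LPT (decreasing processing time): D C B A.
D: 0→12
C: 12→23

23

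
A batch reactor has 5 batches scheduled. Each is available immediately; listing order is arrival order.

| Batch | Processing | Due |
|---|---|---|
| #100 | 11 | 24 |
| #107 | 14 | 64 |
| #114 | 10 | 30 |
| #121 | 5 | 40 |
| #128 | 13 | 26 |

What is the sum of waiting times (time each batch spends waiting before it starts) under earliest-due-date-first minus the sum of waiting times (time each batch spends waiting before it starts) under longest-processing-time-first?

EDD (increasing due date): #100 #128 #114 #121 #107.
#100: waits 0, runs 0→11
#128: waits 11, runs 11→24
#114: waits 24, runs 24→34
#121: waits 34, runs 34→39
#107: waits 39, runs 39→53
Sum = 0+11+24+34+39 = 108.
LPT (decreasing processing time): #107 #128 #100 #114 #121.
#107: waits 0, runs 0→14
#128: waits 14, runs 14→27
#100: waits 27, runs 27→38
#114: waits 38, runs 38→48
#121: waits 48, runs 48→53
Sum = 0+14+27+38+48 = 127.
Difference = 108 − 127 = -19.

-19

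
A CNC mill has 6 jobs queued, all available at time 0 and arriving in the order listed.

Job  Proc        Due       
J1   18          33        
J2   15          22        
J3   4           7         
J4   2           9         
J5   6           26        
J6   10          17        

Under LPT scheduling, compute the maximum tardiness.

LPT (decreasing processing time): J1 J2 J6 J5 J3 J4.
J1: 0→18, due 33, tardiness 0
J2: 18→33, due 22, tardiness 11
J6: 33→43, due 17, tardiness 26
J5: 43→49, due 26, tardiness 23
J3: 49→53, due 7, tardiness 46
J4: 53→55, due 9, tardiness 46
Maximum = 46.

46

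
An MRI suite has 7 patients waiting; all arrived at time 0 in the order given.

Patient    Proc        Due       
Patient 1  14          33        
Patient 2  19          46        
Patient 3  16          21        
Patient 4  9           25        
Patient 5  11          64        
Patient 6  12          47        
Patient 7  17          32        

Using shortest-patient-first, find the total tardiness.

SPT (increasing processing time): Patient 4 Patient 5 Patient 6 Patient 1 Patient 3 Patient 7 Patient 2.
Patient 4: 0→9, due 25, tardiness 0
Patient 5: 9→20, due 64, tardiness 0
Patient 6: 20→32, due 47, tardiness 0
Patient 1: 32→46, due 33, tardiness 13
Patient 3: 46→62, due 21, tardiness 41
Patient 7: 62→79, due 32, tardiness 47
Patient 2: 79→98, due 46, tardiness 52
Sum = 0+0+0+13+41+47+52 = 153.

153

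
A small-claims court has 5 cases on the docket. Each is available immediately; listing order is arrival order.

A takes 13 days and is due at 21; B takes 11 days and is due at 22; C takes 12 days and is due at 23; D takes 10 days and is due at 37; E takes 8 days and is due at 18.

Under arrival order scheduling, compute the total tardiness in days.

60

FIFO (arrival order): A B C D E.
A: 0→13, due 21, tardiness 0
B: 13→24, due 22, tardiness 2
C: 24→36, due 23, tardiness 13
D: 36→46, due 37, tardiness 9
E: 46→54, due 18, tardiness 36
Sum = 0+2+13+9+36 = 60.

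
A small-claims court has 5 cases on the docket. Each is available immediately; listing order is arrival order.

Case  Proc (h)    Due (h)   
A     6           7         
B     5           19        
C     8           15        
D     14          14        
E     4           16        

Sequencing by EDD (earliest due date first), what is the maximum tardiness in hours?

18

EDD (increasing due date): A D C E B.
A: 0→6, due 7, tardiness 0
D: 6→20, due 14, tardiness 6
C: 20→28, due 15, tardiness 13
E: 28→32, due 16, tardiness 16
B: 32→37, due 19, tardiness 18
Maximum = 18.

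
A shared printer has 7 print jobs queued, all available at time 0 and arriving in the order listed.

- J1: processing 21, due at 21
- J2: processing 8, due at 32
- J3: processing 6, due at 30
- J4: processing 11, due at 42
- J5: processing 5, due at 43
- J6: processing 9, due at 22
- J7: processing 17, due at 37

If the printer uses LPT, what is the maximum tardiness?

LPT (decreasing processing time): J1 J7 J4 J6 J2 J3 J5.
J1: 0→21, due 21, tardiness 0
J7: 21→38, due 37, tardiness 1
J4: 38→49, due 42, tardiness 7
J6: 49→58, due 22, tardiness 36
J2: 58→66, due 32, tardiness 34
J3: 66→72, due 30, tardiness 42
J5: 72→77, due 43, tardiness 34
Maximum = 42.

42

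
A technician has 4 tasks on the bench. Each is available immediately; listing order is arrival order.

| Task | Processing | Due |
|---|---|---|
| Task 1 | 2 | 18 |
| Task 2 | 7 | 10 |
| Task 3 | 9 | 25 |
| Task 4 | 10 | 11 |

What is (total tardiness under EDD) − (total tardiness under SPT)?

EDD (increasing due date): Task 2 Task 4 Task 1 Task 3.
Task 2: 0→7, due 10, tardiness 0
Task 4: 7→17, due 11, tardiness 6
Task 1: 17→19, due 18, tardiness 1
Task 3: 19→28, due 25, tardiness 3
Sum = 0+6+1+3 = 10.
SPT (increasing processing time): Task 1 Task 2 Task 3 Task 4.
Task 1: 0→2, due 18, tardiness 0
Task 2: 2→9, due 10, tardiness 0
Task 3: 9→18, due 25, tardiness 0
Task 4: 18→28, due 11, tardiness 17
Sum = 0+0+0+17 = 17.
Difference = 10 − 17 = -7.

-7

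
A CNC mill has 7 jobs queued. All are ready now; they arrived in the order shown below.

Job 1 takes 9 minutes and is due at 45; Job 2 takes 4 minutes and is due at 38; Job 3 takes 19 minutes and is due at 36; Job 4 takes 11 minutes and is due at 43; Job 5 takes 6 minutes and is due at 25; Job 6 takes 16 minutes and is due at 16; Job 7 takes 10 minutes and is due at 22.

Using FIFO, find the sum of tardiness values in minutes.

FIFO (arrival order): Job 1 Job 2 Job 3 Job 4 Job 5 Job 6 Job 7.
Job 1: 0→9, due 45, tardiness 0
Job 2: 9→13, due 38, tardiness 0
Job 3: 13→32, due 36, tardiness 0
Job 4: 32→43, due 43, tardiness 0
Job 5: 43→49, due 25, tardiness 24
Job 6: 49→65, due 16, tardiness 49
Job 7: 65→75, due 22, tardiness 53
Sum = 0+0+0+0+24+49+53 = 126.

126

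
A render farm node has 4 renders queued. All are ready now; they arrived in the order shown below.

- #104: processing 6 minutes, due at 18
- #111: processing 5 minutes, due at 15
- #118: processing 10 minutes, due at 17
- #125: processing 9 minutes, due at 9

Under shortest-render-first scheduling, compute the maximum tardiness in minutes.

SPT (increasing processing time): #111 #104 #125 #118.
#111: 0→5, due 15, tardiness 0
#104: 5→11, due 18, tardiness 0
#125: 11→20, due 9, tardiness 11
#118: 20→30, due 17, tardiness 13
Maximum = 13.

13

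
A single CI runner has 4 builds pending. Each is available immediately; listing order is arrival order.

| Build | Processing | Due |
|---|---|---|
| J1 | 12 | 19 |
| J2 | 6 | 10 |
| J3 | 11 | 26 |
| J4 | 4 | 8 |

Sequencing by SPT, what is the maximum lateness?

14

SPT (increasing processing time): J4 J2 J3 J1.
J4: 0→4, due 8, lateness -4
J2: 4→10, due 10, lateness 0
J3: 10→21, due 26, lateness -5
J1: 21→33, due 19, lateness 14
Maximum = 14.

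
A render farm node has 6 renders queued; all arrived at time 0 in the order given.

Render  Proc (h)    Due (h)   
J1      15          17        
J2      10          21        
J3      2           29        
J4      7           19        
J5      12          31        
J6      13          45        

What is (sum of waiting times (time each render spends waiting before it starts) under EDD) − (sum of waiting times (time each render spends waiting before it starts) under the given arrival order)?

EDD (increasing due date): J1 J4 J2 J3 J5 J6.
J1: waits 0, runs 0→15
J4: waits 15, runs 15→22
J2: waits 22, runs 22→32
J3: waits 32, runs 32→34
J5: waits 34, runs 34→46
J6: waits 46, runs 46→59
Sum = 0+15+22+32+34+46 = 149.
FIFO (arrival order): J1 J2 J3 J4 J5 J6.
J1: waits 0, runs 0→15
J2: waits 15, runs 15→25
J3: waits 25, runs 25→27
J4: waits 27, runs 27→34
J5: waits 34, runs 34→46
J6: waits 46, runs 46→59
Sum = 0+15+25+27+34+46 = 147.
Difference = 149 − 147 = 2.

2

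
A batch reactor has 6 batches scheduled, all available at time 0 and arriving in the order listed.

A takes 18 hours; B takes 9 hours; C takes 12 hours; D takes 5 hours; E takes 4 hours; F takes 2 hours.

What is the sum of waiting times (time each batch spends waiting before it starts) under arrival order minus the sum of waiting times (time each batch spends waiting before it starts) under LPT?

-3

FIFO (arrival order): A B C D E F.
A: waits 0, runs 0→18
B: waits 18, runs 18→27
C: waits 27, runs 27→39
D: waits 39, runs 39→44
E: waits 44, runs 44→48
F: waits 48, runs 48→50
Sum = 0+18+27+39+44+48 = 176.
LPT (decreasing processing time): A C B D E F.
A: waits 0, runs 0→18
C: waits 18, runs 18→30
B: waits 30, runs 30→39
D: waits 39, runs 39→44
E: waits 44, runs 44→48
F: waits 48, runs 48→50
Sum = 0+18+30+39+44+48 = 179.
Difference = 176 − 179 = -3.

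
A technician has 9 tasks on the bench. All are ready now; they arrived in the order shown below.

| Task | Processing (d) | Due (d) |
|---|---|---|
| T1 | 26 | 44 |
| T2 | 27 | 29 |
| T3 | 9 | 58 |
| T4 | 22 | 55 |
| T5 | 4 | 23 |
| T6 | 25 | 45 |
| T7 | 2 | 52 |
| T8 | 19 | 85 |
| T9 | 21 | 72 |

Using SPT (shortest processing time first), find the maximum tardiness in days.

SPT (increasing processing time): T7 T5 T3 T8 T9 T4 T6 T1 T2.
T7: 0→2, due 52, tardiness 0
T5: 2→6, due 23, tardiness 0
T3: 6→15, due 58, tardiness 0
T8: 15→34, due 85, tardiness 0
T9: 34→55, due 72, tardiness 0
T4: 55→77, due 55, tardiness 22
T6: 77→102, due 45, tardiness 57
T1: 102→128, due 44, tardiness 84
T2: 128→155, due 29, tardiness 126
Maximum = 126.

126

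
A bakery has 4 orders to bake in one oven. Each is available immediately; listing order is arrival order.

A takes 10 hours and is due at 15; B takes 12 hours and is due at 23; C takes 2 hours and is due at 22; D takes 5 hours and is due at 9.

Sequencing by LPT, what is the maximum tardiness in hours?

18

LPT (decreasing processing time): B A D C.
B: 0→12, due 23, tardiness 0
A: 12→22, due 15, tardiness 7
D: 22→27, due 9, tardiness 18
C: 27→29, due 22, tardiness 7
Maximum = 18.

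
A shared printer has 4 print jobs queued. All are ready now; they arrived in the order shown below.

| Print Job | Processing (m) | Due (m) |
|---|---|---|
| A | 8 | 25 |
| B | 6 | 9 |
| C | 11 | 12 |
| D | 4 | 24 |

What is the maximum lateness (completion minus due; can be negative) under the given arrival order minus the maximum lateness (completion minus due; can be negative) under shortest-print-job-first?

-4

FIFO (arrival order): A B C D.
A: 0→8, due 25, lateness -17
B: 8→14, due 9, lateness 5
C: 14→25, due 12, lateness 13
D: 25→29, due 24, lateness 5
Maximum = 13.
SPT (increasing processing time): D B A C.
D: 0→4, due 24, lateness -20
B: 4→10, due 9, lateness 1
A: 10→18, due 25, lateness -7
C: 18→29, due 12, lateness 17
Maximum = 17.
Difference = 13 − 17 = -4.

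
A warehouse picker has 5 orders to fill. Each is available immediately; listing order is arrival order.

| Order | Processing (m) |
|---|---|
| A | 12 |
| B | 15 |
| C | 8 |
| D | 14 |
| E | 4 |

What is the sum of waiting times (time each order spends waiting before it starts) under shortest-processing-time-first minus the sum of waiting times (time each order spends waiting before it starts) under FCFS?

SPT (increasing processing time): E C A D B.
E: waits 0, runs 0→4
C: waits 4, runs 4→12
A: waits 12, runs 12→24
D: waits 24, runs 24→38
B: waits 38, runs 38→53
Sum = 0+4+12+24+38 = 78.
FIFO (arrival order): A B C D E.
A: waits 0, runs 0→12
B: waits 12, runs 12→27
C: waits 27, runs 27→35
D: waits 35, runs 35→49
E: waits 49, runs 49→53
Sum = 0+12+27+35+49 = 123.
Difference = 78 − 123 = -45.

-45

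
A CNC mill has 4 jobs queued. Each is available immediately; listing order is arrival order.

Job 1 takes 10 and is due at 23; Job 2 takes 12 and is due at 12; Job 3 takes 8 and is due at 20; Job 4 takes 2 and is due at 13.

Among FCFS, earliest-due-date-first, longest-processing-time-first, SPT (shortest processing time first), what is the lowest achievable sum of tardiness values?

FIFO (arrival order): Job 1 Job 2 Job 3 Job 4.
Job 1: 0→10, due 23, tardiness 0
Job 2: 10→22, due 12, tardiness 10
Job 3: 22→30, due 20, tardiness 10
Job 4: 30→32, due 13, tardiness 19
Sum = 0+10+10+19 = 39.
EDD (increasing due date): Job 2 Job 4 Job 3 Job 1.
Job 2: 0→12, due 12, tardiness 0
Job 4: 12→14, due 13, tardiness 1
Job 3: 14→22, due 20, tardiness 2
Job 1: 22→32, due 23, tardiness 9
Sum = 0+1+2+9 = 12.
LPT (decreasing processing time): Job 2 Job 1 Job 3 Job 4.
Job 2: 0→12, due 12, tardiness 0
Job 1: 12→22, due 23, tardiness 0
Job 3: 22→30, due 20, tardiness 10
Job 4: 30→32, due 13, tardiness 19
Sum = 0+0+10+19 = 29.
SPT (increasing processing time): Job 4 Job 3 Job 1 Job 2.
Job 4: 0→2, due 13, tardiness 0
Job 3: 2→10, due 20, tardiness 0
Job 1: 10→20, due 23, tardiness 0
Job 2: 20→32, due 12, tardiness 20
Sum = 0+0+0+20 = 20.
FIFO 39, EDD 12, LPT 29, SPT 20 → minimum 12.

12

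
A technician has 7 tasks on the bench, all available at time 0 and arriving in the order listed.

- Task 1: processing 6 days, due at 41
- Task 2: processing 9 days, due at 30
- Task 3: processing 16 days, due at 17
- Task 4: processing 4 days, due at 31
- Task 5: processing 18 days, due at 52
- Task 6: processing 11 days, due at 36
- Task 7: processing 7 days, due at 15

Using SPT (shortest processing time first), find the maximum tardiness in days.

36

SPT (increasing processing time): Task 4 Task 1 Task 7 Task 2 Task 6 Task 3 Task 5.
Task 4: 0→4, due 31, tardiness 0
Task 1: 4→10, due 41, tardiness 0
Task 7: 10→17, due 15, tardiness 2
Task 2: 17→26, due 30, tardiness 0
Task 6: 26→37, due 36, tardiness 1
Task 3: 37→53, due 17, tardiness 36
Task 5: 53→71, due 52, tardiness 19
Maximum = 36.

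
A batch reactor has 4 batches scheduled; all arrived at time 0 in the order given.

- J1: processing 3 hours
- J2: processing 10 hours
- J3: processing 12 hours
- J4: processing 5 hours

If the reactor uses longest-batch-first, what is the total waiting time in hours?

61

LPT (decreasing processing time): J3 J2 J4 J1.
J3: waits 0, runs 0→12
J2: waits 12, runs 12→22
J4: waits 22, runs 22→27
J1: waits 27, runs 27→30
Sum = 0+12+22+27 = 61.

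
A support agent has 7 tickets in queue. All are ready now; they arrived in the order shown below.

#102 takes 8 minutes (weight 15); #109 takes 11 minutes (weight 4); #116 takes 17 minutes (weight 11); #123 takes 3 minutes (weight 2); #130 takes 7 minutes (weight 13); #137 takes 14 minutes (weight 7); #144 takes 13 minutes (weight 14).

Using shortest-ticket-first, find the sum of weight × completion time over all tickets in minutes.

SPT (increasing processing time): #123 #130 #102 #109 #144 #137 #116.
#123: finishes 3, weight 2, w·C = 6
#130: finishes 10, weight 13, w·C = 130
#102: finishes 18, weight 15, w·C = 270
#109: finishes 29, weight 4, w·C = 116
#144: finishes 42, weight 14, w·C = 588
#137: finishes 56, weight 7, w·C = 392
#116: finishes 73, weight 11, w·C = 803
Sum = 6+130+270+116+588+392+803 = 2305.

2305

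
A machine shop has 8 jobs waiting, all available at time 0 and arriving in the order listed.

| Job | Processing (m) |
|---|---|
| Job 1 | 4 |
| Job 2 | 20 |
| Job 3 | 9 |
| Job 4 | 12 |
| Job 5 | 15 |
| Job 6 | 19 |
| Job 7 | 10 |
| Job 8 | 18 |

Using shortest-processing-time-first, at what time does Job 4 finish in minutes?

35

SPT (increasing processing time): Job 1 Job 3 Job 7 Job 4 Job 5 Job 8 Job 6 Job 2.
Job 1: 0→4
Job 3: 4→13
Job 7: 13→23
Job 4: 23→35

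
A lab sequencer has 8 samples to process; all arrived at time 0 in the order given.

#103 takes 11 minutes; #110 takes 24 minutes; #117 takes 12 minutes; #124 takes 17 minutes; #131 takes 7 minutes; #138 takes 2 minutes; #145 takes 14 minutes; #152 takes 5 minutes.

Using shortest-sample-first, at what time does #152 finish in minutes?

SPT (increasing processing time): #138 #152 #131 #103 #117 #145 #124 #110.
#138: 0→2
#152: 2→7

7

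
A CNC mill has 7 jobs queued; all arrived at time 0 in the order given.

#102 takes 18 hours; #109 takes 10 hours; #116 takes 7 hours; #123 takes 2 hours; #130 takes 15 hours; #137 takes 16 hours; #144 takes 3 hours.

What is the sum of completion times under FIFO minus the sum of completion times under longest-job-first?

FIFO (arrival order): #102 #109 #116 #123 #130 #137 #144.
#102: 0→18
#109: 18→28
#116: 28→35
#123: 35→37
#130: 37→52
#137: 52→68
#144: 68→71
Sum = 18+28+35+37+52+68+71 = 309.
LPT (decreasing processing time): #102 #137 #130 #109 #116 #144 #123.
#102: 0→18
#137: 18→34
#130: 34→49
#109: 49→59
#116: 59→66
#144: 66→69
#123: 69→71
Sum = 18+34+49+59+66+69+71 = 366.
Difference = 309 − 366 = -57.

-57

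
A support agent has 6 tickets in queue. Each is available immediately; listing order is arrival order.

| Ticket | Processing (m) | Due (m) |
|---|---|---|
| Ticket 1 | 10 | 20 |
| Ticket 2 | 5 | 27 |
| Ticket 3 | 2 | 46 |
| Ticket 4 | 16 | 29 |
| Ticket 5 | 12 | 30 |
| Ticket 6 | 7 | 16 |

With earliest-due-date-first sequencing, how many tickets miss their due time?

3

EDD (increasing due date): Ticket 6 Ticket 1 Ticket 2 Ticket 4 Ticket 5 Ticket 3.
Ticket 6: 0→7, due 16, tardiness 0
Ticket 1: 7→17, due 20, tardiness 0
Ticket 2: 17→22, due 27, tardiness 0
Ticket 4: 22→38, due 29, tardiness 9
Ticket 5: 38→50, due 30, tardiness 20
Ticket 3: 50→52, due 46, tardiness 6
Late tickets: 3.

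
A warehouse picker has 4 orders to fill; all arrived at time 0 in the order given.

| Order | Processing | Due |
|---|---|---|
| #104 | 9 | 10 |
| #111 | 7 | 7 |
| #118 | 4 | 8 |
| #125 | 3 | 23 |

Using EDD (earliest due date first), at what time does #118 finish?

11

EDD (increasing due date): #111 #118 #104 #125.
#111: 0→7
#118: 7→11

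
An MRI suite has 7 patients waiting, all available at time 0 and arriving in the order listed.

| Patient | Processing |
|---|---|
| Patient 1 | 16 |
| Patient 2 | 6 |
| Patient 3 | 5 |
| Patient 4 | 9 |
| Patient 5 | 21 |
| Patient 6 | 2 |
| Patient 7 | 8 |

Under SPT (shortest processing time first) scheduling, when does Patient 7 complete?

21

SPT (increasing processing time): Patient 6 Patient 3 Patient 2 Patient 7 Patient 4 Patient 1 Patient 5.
Patient 6: 0→2
Patient 3: 2→7
Patient 2: 7→13
Patient 7: 13→21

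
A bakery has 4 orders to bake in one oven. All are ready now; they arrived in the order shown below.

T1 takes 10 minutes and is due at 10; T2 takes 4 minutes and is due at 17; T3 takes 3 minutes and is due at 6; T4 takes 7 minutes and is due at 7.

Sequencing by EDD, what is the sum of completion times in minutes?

EDD (increasing due date): T3 T4 T1 T2.
T3: 0→3
T4: 3→10
T1: 10→20
T2: 20→24
Sum = 3+10+20+24 = 57.

57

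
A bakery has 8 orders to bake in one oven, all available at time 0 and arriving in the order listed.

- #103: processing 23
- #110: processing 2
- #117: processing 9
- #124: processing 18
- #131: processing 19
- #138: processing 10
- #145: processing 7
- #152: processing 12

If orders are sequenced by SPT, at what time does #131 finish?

SPT (increasing processing time): #110 #145 #117 #138 #152 #124 #131 #103.
#110: 0→2
#145: 2→9
#117: 9→18
#138: 18→28
#152: 28→40
#124: 40→58
#131: 58→77

77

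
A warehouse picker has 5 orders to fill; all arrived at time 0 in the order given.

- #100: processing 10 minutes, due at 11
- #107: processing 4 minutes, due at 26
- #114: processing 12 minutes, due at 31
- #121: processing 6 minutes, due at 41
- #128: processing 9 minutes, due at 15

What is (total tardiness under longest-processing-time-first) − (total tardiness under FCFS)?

16

LPT (decreasing processing time): #114 #100 #128 #121 #107.
#114: 0→12, due 31, tardiness 0
#100: 12→22, due 11, tardiness 11
#128: 22→31, due 15, tardiness 16
#121: 31→37, due 41, tardiness 0
#107: 37→41, due 26, tardiness 15
Sum = 0+11+16+0+15 = 42.
FIFO (arrival order): #100 #107 #114 #121 #128.
#100: 0→10, due 11, tardiness 0
#107: 10→14, due 26, tardiness 0
#114: 14→26, due 31, tardiness 0
#121: 26→32, due 41, tardiness 0
#128: 32→41, due 15, tardiness 26
Sum = 0+0+0+0+26 = 26.
Difference = 42 − 26 = 16.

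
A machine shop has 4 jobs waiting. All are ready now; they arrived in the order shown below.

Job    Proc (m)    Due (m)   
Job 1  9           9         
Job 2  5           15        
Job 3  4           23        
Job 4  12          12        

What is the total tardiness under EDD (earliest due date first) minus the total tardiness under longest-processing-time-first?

-3

EDD (increasing due date): Job 1 Job 4 Job 2 Job 3.
Job 1: 0→9, due 9, tardiness 0
Job 4: 9→21, due 12, tardiness 9
Job 2: 21→26, due 15, tardiness 11
Job 3: 26→30, due 23, tardiness 7
Sum = 0+9+11+7 = 27.
LPT (decreasing processing time): Job 4 Job 1 Job 2 Job 3.
Job 4: 0→12, due 12, tardiness 0
Job 1: 12→21, due 9, tardiness 12
Job 2: 21→26, due 15, tardiness 11
Job 3: 26→30, due 23, tardiness 7
Sum = 0+12+11+7 = 30.
Difference = 27 − 30 = -3.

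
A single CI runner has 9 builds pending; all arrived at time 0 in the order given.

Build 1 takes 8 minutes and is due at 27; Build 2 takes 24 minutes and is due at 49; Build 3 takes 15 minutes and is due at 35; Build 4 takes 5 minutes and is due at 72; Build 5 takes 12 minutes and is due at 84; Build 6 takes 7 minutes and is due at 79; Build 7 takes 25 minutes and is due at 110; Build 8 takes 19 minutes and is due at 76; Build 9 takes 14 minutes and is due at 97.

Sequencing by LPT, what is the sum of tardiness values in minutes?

265

LPT (decreasing processing time): Build 7 Build 2 Build 8 Build 3 Build 9 Build 5 Build 1 Build 6 Build 4.
Build 7: 0→25, due 110, tardiness 0
Build 2: 25→49, due 49, tardiness 0
Build 8: 49→68, due 76, tardiness 0
Build 3: 68→83, due 35, tardiness 48
Build 9: 83→97, due 97, tardiness 0
Build 5: 97→109, due 84, tardiness 25
Build 1: 109→117, due 27, tardiness 90
Build 6: 117→124, due 79, tardiness 45
Build 4: 124→129, due 72, tardiness 57
Sum = 0+0+0+48+0+25+90+45+57 = 265.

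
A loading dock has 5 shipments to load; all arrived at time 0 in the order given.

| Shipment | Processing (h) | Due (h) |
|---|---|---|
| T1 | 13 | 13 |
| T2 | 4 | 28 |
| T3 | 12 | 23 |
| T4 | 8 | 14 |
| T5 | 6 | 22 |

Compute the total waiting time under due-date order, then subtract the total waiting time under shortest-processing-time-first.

EDD (increasing due date): T1 T4 T5 T3 T2.
T1: waits 0, runs 0→13
T4: waits 13, runs 13→21
T5: waits 21, runs 21→27
T3: waits 27, runs 27→39
T2: waits 39, runs 39→43
Sum = 0+13+21+27+39 = 100.
SPT (increasing processing time): T2 T5 T4 T3 T1.
T2: waits 0, runs 0→4
T5: waits 4, runs 4→10
T4: waits 10, runs 10→18
T3: waits 18, runs 18→30
T1: waits 30, runs 30→43
Sum = 0+4+10+18+30 = 62.
Difference = 100 − 62 = 38.

38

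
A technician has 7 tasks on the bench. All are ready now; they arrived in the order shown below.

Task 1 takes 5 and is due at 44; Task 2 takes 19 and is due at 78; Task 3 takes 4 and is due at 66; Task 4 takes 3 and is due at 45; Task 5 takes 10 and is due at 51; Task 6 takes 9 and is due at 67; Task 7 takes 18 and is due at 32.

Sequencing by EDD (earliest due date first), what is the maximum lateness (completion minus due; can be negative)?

-10

EDD (increasing due date): Task 7 Task 1 Task 4 Task 5 Task 3 Task 6 Task 2.
Task 7: 0→18, due 32, lateness -14
Task 1: 18→23, due 44, lateness -21
Task 4: 23→26, due 45, lateness -19
Task 5: 26→36, due 51, lateness -15
Task 3: 36→40, due 66, lateness -26
Task 6: 40→49, due 67, lateness -18
Task 2: 49→68, due 78, lateness -10
Maximum = -10.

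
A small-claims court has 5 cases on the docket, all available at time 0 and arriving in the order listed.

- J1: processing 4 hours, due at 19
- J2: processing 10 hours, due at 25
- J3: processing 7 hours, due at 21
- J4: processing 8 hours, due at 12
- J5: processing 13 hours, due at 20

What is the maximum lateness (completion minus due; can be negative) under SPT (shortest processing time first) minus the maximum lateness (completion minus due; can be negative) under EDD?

5

SPT (increasing processing time): J1 J3 J4 J2 J5.
J1: 0→4, due 19, lateness -15
J3: 4→11, due 21, lateness -10
J4: 11→19, due 12, lateness 7
J2: 19→29, due 25, lateness 4
J5: 29→42, due 20, lateness 22
Maximum = 22.
EDD (increasing due date): J4 J1 J5 J3 J2.
J4: 0→8, due 12, lateness -4
J1: 8→12, due 19, lateness -7
J5: 12→25, due 20, lateness 5
J3: 25→32, due 21, lateness 11
J2: 32→42, due 25, lateness 17
Maximum = 17.
Difference = 22 − 17 = 5.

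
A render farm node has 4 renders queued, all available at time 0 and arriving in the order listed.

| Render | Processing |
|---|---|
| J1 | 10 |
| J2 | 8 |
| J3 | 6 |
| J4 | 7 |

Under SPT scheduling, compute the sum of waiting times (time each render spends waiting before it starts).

40

SPT (increasing processing time): J3 J4 J2 J1.
J3: waits 0, runs 0→6
J4: waits 6, runs 6→13
J2: waits 13, runs 13→21
J1: waits 21, runs 21→31
Sum = 0+6+13+21 = 40.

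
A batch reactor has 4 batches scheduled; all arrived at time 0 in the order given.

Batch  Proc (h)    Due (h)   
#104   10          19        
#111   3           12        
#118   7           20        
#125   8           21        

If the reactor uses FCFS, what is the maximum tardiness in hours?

FIFO (arrival order): #104 #111 #118 #125.
#104: 0→10, due 19, tardiness 0
#111: 10→13, due 12, tardiness 1
#118: 13→20, due 20, tardiness 0
#125: 20→28, due 21, tardiness 7
Maximum = 7.

7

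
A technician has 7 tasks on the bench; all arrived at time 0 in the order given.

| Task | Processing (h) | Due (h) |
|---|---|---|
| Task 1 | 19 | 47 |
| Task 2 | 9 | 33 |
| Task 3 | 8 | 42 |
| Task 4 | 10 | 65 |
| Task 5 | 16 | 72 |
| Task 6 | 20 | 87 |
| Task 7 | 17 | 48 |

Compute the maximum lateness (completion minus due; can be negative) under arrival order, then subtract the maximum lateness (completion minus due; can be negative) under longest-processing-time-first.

FIFO (arrival order): Task 1 Task 2 Task 3 Task 4 Task 5 Task 6 Task 7.
Task 1: 0→19, due 47, lateness -28
Task 2: 19→28, due 33, lateness -5
Task 3: 28→36, due 42, lateness -6
Task 4: 36→46, due 65, lateness -19
Task 5: 46→62, due 72, lateness -10
Task 6: 62→82, due 87, lateness -5
Task 7: 82→99, due 48, lateness 51
Maximum = 51.
LPT (decreasing processing time): Task 6 Task 1 Task 7 Task 5 Task 4 Task 2 Task 3.
Task 6: 0→20, due 87, lateness -67
Task 1: 20→39, due 47, lateness -8
Task 7: 39→56, due 48, lateness 8
Task 5: 56→72, due 72, lateness 0
Task 4: 72→82, due 65, lateness 17
Task 2: 82→91, due 33, lateness 58
Task 3: 91→99, due 42, lateness 57
Maximum = 58.
Difference = 51 − 58 = -7.

-7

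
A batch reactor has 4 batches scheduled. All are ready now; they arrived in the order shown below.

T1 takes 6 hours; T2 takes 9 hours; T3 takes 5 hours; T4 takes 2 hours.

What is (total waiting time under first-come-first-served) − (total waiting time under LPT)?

FIFO (arrival order): T1 T2 T3 T4.
T1: waits 0, runs 0→6
T2: waits 6, runs 6→15
T3: waits 15, runs 15→20
T4: waits 20, runs 20→22
Sum = 0+6+15+20 = 41.
LPT (decreasing processing time): T2 T1 T3 T4.
T2: waits 0, runs 0→9
T1: waits 9, runs 9→15
T3: waits 15, runs 15→20
T4: waits 20, runs 20→22
Sum = 0+9+15+20 = 44.
Difference = 41 − 44 = -3.

-3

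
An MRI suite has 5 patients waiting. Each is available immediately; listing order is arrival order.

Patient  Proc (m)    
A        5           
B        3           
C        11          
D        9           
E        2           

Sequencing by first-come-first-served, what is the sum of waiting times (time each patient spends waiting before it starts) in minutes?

FIFO (arrival order): A B C D E.
A: waits 0, runs 0→5
B: waits 5, runs 5→8
C: waits 8, runs 8→19
D: waits 19, runs 19→28
E: waits 28, runs 28→30
Sum = 0+5+8+19+28 = 60.

60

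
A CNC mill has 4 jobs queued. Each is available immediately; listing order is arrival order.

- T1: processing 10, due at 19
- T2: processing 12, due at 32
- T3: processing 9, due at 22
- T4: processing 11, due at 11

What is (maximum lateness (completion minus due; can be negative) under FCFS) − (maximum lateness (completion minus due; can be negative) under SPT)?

12

FIFO (arrival order): T1 T2 T3 T4.
T1: 0→10, due 19, lateness -9
T2: 10→22, due 32, lateness -10
T3: 22→31, due 22, lateness 9
T4: 31→42, due 11, lateness 31
Maximum = 31.
SPT (increasing processing time): T3 T1 T4 T2.
T3: 0→9, due 22, lateness -13
T1: 9→19, due 19, lateness 0
T4: 19→30, due 11, lateness 19
T2: 30→42, due 32, lateness 10
Maximum = 19.
Difference = 31 − 19 = 12.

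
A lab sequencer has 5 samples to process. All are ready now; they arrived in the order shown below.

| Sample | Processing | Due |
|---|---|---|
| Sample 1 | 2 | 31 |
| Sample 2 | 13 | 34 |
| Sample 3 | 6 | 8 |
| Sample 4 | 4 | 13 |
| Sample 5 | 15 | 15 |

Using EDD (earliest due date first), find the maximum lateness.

10

EDD (increasing due date): Sample 3 Sample 4 Sample 5 Sample 1 Sample 2.
Sample 3: 0→6, due 8, lateness -2
Sample 4: 6→10, due 13, lateness -3
Sample 5: 10→25, due 15, lateness 10
Sample 1: 25→27, due 31, lateness -4
Sample 2: 27→40, due 34, lateness 6
Maximum = 10.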